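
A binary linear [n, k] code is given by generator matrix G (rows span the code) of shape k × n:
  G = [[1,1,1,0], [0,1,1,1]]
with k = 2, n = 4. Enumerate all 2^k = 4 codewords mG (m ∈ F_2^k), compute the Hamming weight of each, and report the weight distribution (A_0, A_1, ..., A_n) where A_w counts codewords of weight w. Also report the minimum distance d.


Weight distribution: A_0 = 1, A_2 = 1, A_3 = 2. Minimum distance d = 2.

Enumerate all 2^2 = 4 messages m ∈ F_2^2.
For each, compute codeword c = mG in F_2^4, then tally its weight.
  m = 00 → c = 0000, weight = 0.
  m = 10 → c = 1110, weight = 3.
  m = 01 → c = 0111, weight = 3.
  m = 11 → c = 1001, weight = 2.
Tally weights:
  weight 0: 1 codewords.
  weight 2: 1 codewords.
  weight 3: 2 codewords.
Minimum distance d = smallest w > 0 with A_w > 0 = 2.
Sanity: Σ A_w = 4 = 2^2 = 4 ✓.


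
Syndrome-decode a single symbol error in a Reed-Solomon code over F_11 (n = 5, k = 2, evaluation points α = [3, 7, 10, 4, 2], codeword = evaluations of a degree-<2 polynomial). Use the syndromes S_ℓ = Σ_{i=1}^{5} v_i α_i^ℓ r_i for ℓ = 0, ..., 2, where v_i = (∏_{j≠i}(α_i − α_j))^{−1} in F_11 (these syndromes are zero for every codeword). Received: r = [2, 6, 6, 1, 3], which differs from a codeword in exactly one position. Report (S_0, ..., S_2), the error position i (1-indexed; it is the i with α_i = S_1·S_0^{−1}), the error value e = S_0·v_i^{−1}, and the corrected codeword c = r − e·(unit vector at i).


S = (9, 8, 1), error at position 2, error magnitude e = 8, c = [2, 9, 6, 1, 3].

Step 1: column multipliers v_i = (∏_{j≠i}(α_i − α_j))^{−1} mod 11.
  i = 1 (α = 3): (3−7)(3−10)(3−4)(3−2) = (−4)·(−7)·(−1)·1 = −28 ≡ 5, so v_1 = 5^{−1} = 9 (mod 11).
  i = 2 (α = 7): (7−3)(7−10)(7−4)(7−2) = 4·(−3)·3·5 = −180 ≡ 7, so v_2 = 7^{−1} = 8 (mod 11).
  i = 3 (α = 10): (10−3)(10−7)(10−4)(10−2) = 7·3·6·8 = 1008 ≡ 7, so v_3 = 7^{−1} = 8 (mod 11).
  i = 4 (α = 4): (4−3)(4−7)(4−10)(4−2) = 1·(−3)·(−6)·2 = 36 ≡ 3, so v_4 = 3^{−1} = 4 (mod 11).
  i = 5 (α = 2): (2−3)(2−7)(2−10)(2−4) = (−1)·(−5)·(−8)·(−2) = 80 ≡ 3, so v_5 = 3^{−1} = 4 (mod 11).
  v = [9, 8, 8, 4, 4].
Step 2: syndromes of r = [2, 6, 6, 1, 3] (all sums mod 11).
  S_0 = Σ v_i r_i = 9·2 + 8·6 + 8·6 + 4·1 + 4·3 = 130 ≡ 9.
  S_1 = Σ v_i α_i r_i = 9·3·2 + 8·7·6 + 8·10·6 + 4·4·1 + 4·2·3 = 910 ≡ 8.
  α_i^2 mod 11 = [9, 5, 1, 5, 4].
  S_2 = Σ v_i α_i^2 r_i = 9·9·2 + 8·5·6 + 8·1·6 + 4·5·1 + 4·4·3 = 518 ≡ 1.
  S = (9, 8, 1) ≠ 0, so r is not a codeword (an error is present).
Step 3: locate the error. For a single error e at position i, S_ℓ = v_i·e·α_i^ℓ, so α_err = S_1/S_0.
  S_0^{−1} = 9^{−1} = 5 (mod 11), so α_err = 8·5 = 40 ≡ 7 = α_2. Error position i = 2.
  Consistency check: S_2/S_1 = 1·7 = 7 ≡ 7 = α_err ✓ (single-error assumption holds).
Step 4: error magnitude e = S_0/v_2 = S_0·∏_{j≠2}(α_2 − α_j) = 9·7 = 63 ≡ 8 (mod 11).
Step 5: correct position 2: c_2 = r_2 − e = 6 − 8 ≡ 9 (mod 11). Hence c = [2, 9, 6, 1, 3].
  Check: interpolating c through the α_i gives m(x) = 5 + 10·x (degree < 2) with m(α_i) = c_i for every i, so c is indeed a codeword.


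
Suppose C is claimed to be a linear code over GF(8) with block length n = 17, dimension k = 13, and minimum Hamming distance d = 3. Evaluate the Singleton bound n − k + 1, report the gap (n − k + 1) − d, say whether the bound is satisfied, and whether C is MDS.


Singleton RHS = n − k + 1 = 5, slack = 2, bound satisfied, not MDS.

Singleton bound: d ≤ n − k + 1.
Here n = 17, k = 13, so n − k + 1 = 5.
Given d = 3, check d ≤ 5: YES.
Slack = (n − k + 1) − d = 2.
The code is NOT MDS (slack = 2 > 0).
Description: the claimed parameters are [17, 13, 3]_8; such a code would be non-MDS.


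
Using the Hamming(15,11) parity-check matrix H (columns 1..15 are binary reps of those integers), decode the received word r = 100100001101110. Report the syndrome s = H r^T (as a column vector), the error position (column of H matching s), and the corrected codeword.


s = (1, 0, 0, 1)^T, error position = 9, corrected codeword c = 100100000101110

Compute s = H r^T mod 2 one row at a time:
  s_1 = 0 + 1 + 1 + 0 + 1 + 1 + 1 + 0 = 5 ≡ 1 (mod 2).
  s_2 = 1 + 0 + 0 + 0 + 1 + 1 + 1 + 0 = 4 ≡ 0 (mod 2).
  s_3 = 0 + 0 + 0 + 0 + 1 + 0 + 1 + 0 = 2 ≡ 0 (mod 2).
  s_4 = 1 + 0 + 0 + 0 + 1 + 0 + 1 + 0 = 3 ≡ 1 (mod 2).
s = (1, 0, 0, 1)^T — this equals column 9 of H (binary 1001), so error is at position 9.
Correct: flip bit 9 of r = 100100001101110 to get c = 100100000101110.


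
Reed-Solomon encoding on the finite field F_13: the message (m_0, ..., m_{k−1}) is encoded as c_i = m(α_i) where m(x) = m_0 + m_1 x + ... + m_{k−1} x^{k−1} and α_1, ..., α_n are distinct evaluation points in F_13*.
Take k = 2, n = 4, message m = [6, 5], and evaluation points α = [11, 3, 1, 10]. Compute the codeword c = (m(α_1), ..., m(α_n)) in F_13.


c = [9, 8, 11, 4]

Message polynomial: m(x) = 6 + 5·x (mod 13).
For each evaluation point α_i, compute m(α_i) mod 13:
  α_1 = 11: Horner steps 5 → 9, so m(11) = 9.
  α_2 = 3: Horner steps 5 → 8, so m(3) = 8.
  α_3 = 1: Horner steps 5 → 11, so m(1) = 11.
  α_4 = 10: Horner steps 5 → 4, so m(10) = 4.
Codeword c = [9, 8, 11, 4] ∈ F_13^4.


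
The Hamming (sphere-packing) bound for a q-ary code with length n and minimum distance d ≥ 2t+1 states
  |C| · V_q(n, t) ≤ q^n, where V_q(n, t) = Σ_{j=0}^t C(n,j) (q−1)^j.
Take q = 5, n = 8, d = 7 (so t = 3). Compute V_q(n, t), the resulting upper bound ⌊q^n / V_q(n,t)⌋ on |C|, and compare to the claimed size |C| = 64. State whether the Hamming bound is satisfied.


V_q(n, t) = 4065, q^n = 390625, Hamming bound = 96, |C| = 64 ≤ bound (satisfied).

Step 1: Compute V_q(n, t) = Σ_{j=0}^3 C(n, j) (q−1)^j.
  j = 0: C(8,0)·(4)^0 = 1·1 = 1.
  j = 1: C(8,1)·(4)^1 = 8·4 = 32.
  j = 2: C(8,2)·(4)^2 = 28·16 = 448.
  j = 3: C(8,3)·(4)^3 = 56·64 = 3584.
  V_q(n, t) = 1 + 32 + 448 + 3584 = 4065.
Step 2: q^n = 5^8 = 390625.
Step 3: Hamming bound ⌊q^n / V_q(n,t)⌋ = ⌊390625/4065⌋ = 96.
Step 4: Compare |C| = 64 to 96: satisfied.
The claimed |C| lies below the Hamming bound.


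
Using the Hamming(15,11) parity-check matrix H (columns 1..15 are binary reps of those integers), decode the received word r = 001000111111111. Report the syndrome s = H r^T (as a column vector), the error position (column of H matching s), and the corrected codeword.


s = (0, 1, 0, 0)^T, error position = 4, corrected codeword c = 001100111111111

Compute s = H r^T mod 2 one row at a time:
  s_1 = 1 + 1 + 1 + 1 + 1 + 1 + 1 + 1 = 8 ≡ 0 (mod 2).
  s_2 = 0 + 0 + 0 + 1 + 1 + 1 + 1 + 1 = 5 ≡ 1 (mod 2).
  s_3 = 0 + 1 + 0 + 1 + 1 + 1 + 1 + 1 = 6 ≡ 0 (mod 2).
  s_4 = 0 + 1 + 0 + 1 + 1 + 1 + 1 + 1 = 6 ≡ 0 (mod 2).
s = (0, 1, 0, 0)^T — this equals column 4 of H (binary 0100), so error is at position 4.
Correct: flip bit 4 of r = 001000111111111 to get c = 001100111111111.


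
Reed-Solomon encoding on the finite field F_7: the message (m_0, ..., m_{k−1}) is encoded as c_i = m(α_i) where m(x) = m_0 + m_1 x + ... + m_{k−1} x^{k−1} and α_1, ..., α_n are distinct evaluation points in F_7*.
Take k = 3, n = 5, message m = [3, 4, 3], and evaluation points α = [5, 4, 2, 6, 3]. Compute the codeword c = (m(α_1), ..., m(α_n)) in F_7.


c = [0, 4, 2, 2, 0]

Message polynomial: m(x) = 3 + 4·x + 3·x^2 (mod 7).
For each evaluation point α_i, compute m(α_i) mod 7:
  α_1 = 5: Horner steps 3 → 5 → 0, so m(5) = 0.
  α_2 = 4: Horner steps 3 → 2 → 4, so m(4) = 4.
  α_3 = 2: Horner steps 3 → 3 → 2, so m(2) = 2.
  α_4 = 6: Horner steps 3 → 1 → 2, so m(6) = 2.
  α_5 = 3: Horner steps 3 → 6 → 0, so m(3) = 0.
Codeword c = [0, 4, 2, 2, 0] ∈ F_7^5.


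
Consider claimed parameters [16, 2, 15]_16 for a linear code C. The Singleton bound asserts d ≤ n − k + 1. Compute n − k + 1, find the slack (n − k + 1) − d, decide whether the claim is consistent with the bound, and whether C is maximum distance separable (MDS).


Singleton RHS = n − k + 1 = 15, slack = 0, bound satisfied, MDS.

Singleton bound: d ≤ n − k + 1.
Here n = 16, k = 2, so n − k + 1 = 15.
Given d = 15, check d ≤ 15: YES.
Slack = (n − k + 1) − d = 0.
The code is MDS (slack = 0).
Description: the claimed parameters are [16, 2, 15]_16; such a code would be MDS (meets Singleton bound).


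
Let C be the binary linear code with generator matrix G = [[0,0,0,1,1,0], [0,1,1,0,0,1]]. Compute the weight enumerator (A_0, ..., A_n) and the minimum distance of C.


Weight distribution: A_0 = 1, A_2 = 1, A_3 = 1, A_5 = 1. Minimum distance d = 2.

Enumerate all 2^2 = 4 messages m ∈ F_2^2.
For each, compute codeword c = mG in F_2^6, then tally its weight.
  m = 00 → c = 000000, weight = 0.
  m = 10 → c = 000110, weight = 2.
  m = 01 → c = 011001, weight = 3.
  m = 11 → c = 011111, weight = 5.
Tally weights:
  weight 0: 1 codewords.
  weight 2: 1 codewords.
  weight 3: 1 codewords.
  weight 5: 1 codewords.
Minimum distance d = smallest w > 0 with A_w > 0 = 2.
Sanity: Σ A_w = 4 = 2^2 = 4 ✓.


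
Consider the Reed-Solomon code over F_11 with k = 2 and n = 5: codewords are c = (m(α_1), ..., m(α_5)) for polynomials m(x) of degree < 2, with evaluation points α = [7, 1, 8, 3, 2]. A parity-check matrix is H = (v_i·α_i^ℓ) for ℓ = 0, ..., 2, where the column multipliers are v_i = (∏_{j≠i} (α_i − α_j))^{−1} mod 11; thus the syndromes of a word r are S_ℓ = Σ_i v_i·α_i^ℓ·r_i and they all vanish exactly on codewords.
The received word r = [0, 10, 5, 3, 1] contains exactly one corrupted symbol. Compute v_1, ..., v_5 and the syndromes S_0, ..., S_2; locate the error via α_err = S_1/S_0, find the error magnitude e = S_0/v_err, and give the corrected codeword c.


S = (3, 2, 5), error at position 3, error magnitude e = 3, c = [0, 10, 2, 3, 1].

Step 1: column multipliers v_i = (∏_{j≠i}(α_i − α_j))^{−1} mod 11.
  i = 1 (α = 7): (7−1)(7−8)(7−3)(7−2) = 6·(−1)·4·5 = −120 ≡ 1, so v_1 = 1^{−1} = 1 (mod 11).
  i = 2 (α = 1): (1−7)(1−8)(1−3)(1−2) = (−6)·(−7)·(−2)·(−1) = 84 ≡ 7, so v_2 = 7^{−1} = 8 (mod 11).
  i = 3 (α = 8): (8−7)(8−1)(8−3)(8−2) = 1·7·5·6 = 210 ≡ 1, so v_3 = 1^{−1} = 1 (mod 11).
  i = 4 (α = 3): (3−7)(3−1)(3−8)(3−2) = (−4)·2·(−5)·1 = 40 ≡ 7, so v_4 = 7^{−1} = 8 (mod 11).
  i = 5 (α = 2): (2−7)(2−1)(2−8)(2−3) = (−5)·1·(−6)·(−1) = −30 ≡ 3, so v_5 = 3^{−1} = 4 (mod 11).
  v = [1, 8, 1, 8, 4].
Step 2: syndromes of r = [0, 10, 5, 3, 1] (all sums mod 11).
  S_0 = Σ v_i r_i = 1·0 + 8·10 + 1·5 + 8·3 + 4·1 = 113 ≡ 3.
  S_1 = Σ v_i α_i r_i = 1·7·0 + 8·1·10 + 1·8·5 + 8·3·3 + 4·2·1 = 200 ≡ 2.
  α_i^2 mod 11 = [5, 1, 9, 9, 4].
  S_2 = Σ v_i α_i^2 r_i = 1·5·0 + 8·1·10 + 1·9·5 + 8·9·3 + 4·4·1 = 357 ≡ 5.
  S = (3, 2, 5) ≠ 0, so r is not a codeword (an error is present).
Step 3: locate the error. For a single error e at position i, S_ℓ = v_i·e·α_i^ℓ, so α_err = S_1/S_0.
  S_0^{−1} = 3^{−1} = 4 (mod 11), so α_err = 2·4 = 8 ≡ 8 = α_3. Error position i = 3.
  Consistency check: S_2/S_1 = 5·6 = 30 ≡ 8 = α_err ✓ (single-error assumption holds).
Step 4: error magnitude e = S_0/v_3 = S_0·∏_{j≠3}(α_3 − α_j) = 3·1 = 3 ≡ 3 (mod 11).
Step 5: correct position 3: c_3 = r_3 − e = 5 − 3 ≡ 2 (mod 11). Hence c = [0, 10, 2, 3, 1].
  Check: interpolating c through the α_i gives m(x) = 8 + 2·x (degree < 2) with m(α_i) = c_i for every i, so c is indeed a codeword.


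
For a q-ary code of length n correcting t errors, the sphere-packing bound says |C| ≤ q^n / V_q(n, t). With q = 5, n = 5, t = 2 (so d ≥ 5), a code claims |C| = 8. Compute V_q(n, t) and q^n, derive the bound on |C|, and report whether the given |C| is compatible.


V_q(n, t) = 181, q^n = 3125, Hamming bound = 17, |C| = 8 ≤ bound (satisfied).

Step 1: Compute V_q(n, t) = Σ_{j=0}^2 C(n, j) (q−1)^j.
  j = 0: C(5,0)·(4)^0 = 1·1 = 1.
  j = 1: C(5,1)·(4)^1 = 5·4 = 20.
  j = 2: C(5,2)·(4)^2 = 10·16 = 160.
  V_q(n, t) = 1 + 20 + 160 = 181.
Step 2: q^n = 5^5 = 3125.
Step 3: Hamming bound ⌊q^n / V_q(n,t)⌋ = ⌊3125/181⌋ = 17.
Step 4: Compare |C| = 8 to 17: satisfied.
The claimed |C| lies below the Hamming bound.


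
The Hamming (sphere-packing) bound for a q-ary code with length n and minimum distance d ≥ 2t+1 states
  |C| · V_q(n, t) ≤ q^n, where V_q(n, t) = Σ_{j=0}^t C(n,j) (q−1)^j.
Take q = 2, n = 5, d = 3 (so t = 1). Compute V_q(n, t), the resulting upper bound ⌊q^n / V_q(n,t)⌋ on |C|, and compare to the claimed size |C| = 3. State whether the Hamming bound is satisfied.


V_q(n, t) = 6, q^n = 32, Hamming bound = 5, |C| = 3 ≤ bound (satisfied).

Step 1: Compute V_q(n, t) = Σ_{j=0}^1 C(n, j) (q−1)^j.
  j = 0: C(5,0)·(1)^0 = 1·1 = 1.
  j = 1: C(5,1)·(1)^1 = 5·1 = 5.
  V_q(n, t) = 1 + 5 = 6.
Step 2: q^n = 2^5 = 32.
Step 3: Hamming bound ⌊q^n / V_q(n,t)⌋ = ⌊32/6⌋ = 5.
Step 4: Compare |C| = 3 to 5: satisfied.
The claimed |C| lies below the Hamming bound.


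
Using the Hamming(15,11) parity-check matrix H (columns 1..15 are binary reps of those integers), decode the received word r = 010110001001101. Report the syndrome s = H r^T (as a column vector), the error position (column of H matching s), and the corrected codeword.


s = (0, 1, 0, 0)^T, error position = 4, corrected codeword c = 010010001001101

Compute s = H r^T mod 2 one row at a time:
  s_1 = 0 + 1 + 0 + 0 + 1 + 1 + 0 + 1 = 4 ≡ 0 (mod 2).
  s_2 = 1 + 1 + 0 + 0 + 1 + 1 + 0 + 1 = 5 ≡ 1 (mod 2).
  s_3 = 1 + 0 + 0 + 0 + 0 + 0 + 0 + 1 = 2 ≡ 0 (mod 2).
  s_4 = 0 + 0 + 1 + 0 + 1 + 0 + 1 + 1 = 4 ≡ 0 (mod 2).
s = (0, 1, 0, 0)^T — this equals column 4 of H (binary 0100), so error is at position 4.
Correct: flip bit 4 of r = 010110001001101 to get c = 010010001001101.


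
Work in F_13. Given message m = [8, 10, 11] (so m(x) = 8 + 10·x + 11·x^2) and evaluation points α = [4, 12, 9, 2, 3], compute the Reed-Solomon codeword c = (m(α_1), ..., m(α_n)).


c = [3, 9, 1, 7, 7]

Message polynomial: m(x) = 8 + 10·x + 11·x^2 (mod 13).
For each evaluation point α_i, compute m(α_i) mod 13:
  α_1 = 4: Horner steps 11 → 2 → 3, so m(4) = 3.
  α_2 = 12: Horner steps 11 → 12 → 9, so m(12) = 9.
  α_3 = 9: Horner steps 11 → 5 → 1, so m(9) = 1.
  α_4 = 2: Horner steps 11 → 6 → 7, so m(2) = 7.
  α_5 = 3: Horner steps 11 → 4 → 7, so m(3) = 7.
Codeword c = [3, 9, 1, 7, 7] ∈ F_13^5.


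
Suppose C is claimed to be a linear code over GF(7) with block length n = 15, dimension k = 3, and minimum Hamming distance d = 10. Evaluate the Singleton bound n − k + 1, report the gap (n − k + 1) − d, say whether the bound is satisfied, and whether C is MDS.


Singleton RHS = n − k + 1 = 13, slack = 3, bound satisfied, not MDS.

Singleton bound: d ≤ n − k + 1.
Here n = 15, k = 3, so n − k + 1 = 13.
Given d = 10, check d ≤ 13: YES.
Slack = (n − k + 1) − d = 3.
The code is NOT MDS (slack = 3 > 0).
Description: the claimed parameters are [15, 3, 10]_7; such a code would be non-MDS.


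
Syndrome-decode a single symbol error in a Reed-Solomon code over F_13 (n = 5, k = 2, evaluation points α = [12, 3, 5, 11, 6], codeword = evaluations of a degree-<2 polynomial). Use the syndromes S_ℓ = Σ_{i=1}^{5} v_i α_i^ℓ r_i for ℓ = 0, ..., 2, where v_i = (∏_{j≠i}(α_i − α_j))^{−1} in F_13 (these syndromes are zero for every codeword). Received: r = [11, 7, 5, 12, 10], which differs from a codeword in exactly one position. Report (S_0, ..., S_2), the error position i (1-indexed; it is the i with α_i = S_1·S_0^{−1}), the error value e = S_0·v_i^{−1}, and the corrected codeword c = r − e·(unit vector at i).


S = (7, 3, 5), error at position 5, error magnitude e = 6, c = [11, 7, 5, 12, 4].

Step 1: column multipliers v_i = (∏_{j≠i}(α_i − α_j))^{−1} mod 13.
  i = 1 (α = 12): (12−3)(12−5)(12−11)(12−6) = 9·7·1·6 = 378 ≡ 1, so v_1 = 1^{−1} = 1 (mod 13).
  i = 2 (α = 3): (3−12)(3−5)(3−11)(3−6) = (−9)·(−2)·(−8)·(−3) = 432 ≡ 3, so v_2 = 3^{−1} = 9 (mod 13).
  i = 3 (α = 5): (5−12)(5−3)(5−11)(5−6) = (−7)·2·(−6)·(−1) = −84 ≡ 7, so v_3 = 7^{−1} = 2 (mod 13).
  i = 4 (α = 11): (11−12)(11−3)(11−5)(11−6) = (−1)·8·6·5 = −240 ≡ 7, so v_4 = 7^{−1} = 2 (mod 13).
  i = 5 (α = 6): (6−12)(6−3)(6−5)(6−11) = (−6)·3·1·(−5) = 90 ≡ 12, so v_5 = 12^{−1} = 12 (mod 13).
  v = [1, 9, 2, 2, 12].
Step 2: syndromes of r = [11, 7, 5, 12, 10] (all sums mod 13).
  S_0 = Σ v_i r_i = 1·11 + 9·7 + 2·5 + 2·12 + 12·10 = 228 ≡ 7.
  S_1 = Σ v_i α_i r_i = 1·12·11 + 9·3·7 + 2·5·5 + 2·11·12 + 12·6·10 = 1355 ≡ 3.
  α_i^2 mod 13 = [1, 9, 12, 4, 10].
  S_2 = Σ v_i α_i^2 r_i = 1·1·11 + 9·9·7 + 2·12·5 + 2·4·12 + 12·10·10 = 1994 ≡ 5.
  S = (7, 3, 5) ≠ 0, so r is not a codeword (an error is present).
Step 3: locate the error. For a single error e at position i, S_ℓ = v_i·e·α_i^ℓ, so α_err = S_1/S_0.
  S_0^{−1} = 7^{−1} = 2 (mod 13), so α_err = 3·2 = 6 ≡ 6 = α_5. Error position i = 5.
  Consistency check: S_2/S_1 = 5·9 = 45 ≡ 6 = α_err ✓ (single-error assumption holds).
Step 4: error magnitude e = S_0/v_5 = S_0·∏_{j≠5}(α_5 − α_j) = 7·12 = 84 ≡ 6 (mod 13).
Step 5: correct position 5: c_5 = r_5 − e = 10 − 6 ≡ 4 (mod 13). Hence c = [11, 7, 5, 12, 4].
  Check: interpolating c through the α_i gives m(x) = 10 + 12·x (degree < 2) with m(α_i) = c_i for every i, so c is indeed a codeword.


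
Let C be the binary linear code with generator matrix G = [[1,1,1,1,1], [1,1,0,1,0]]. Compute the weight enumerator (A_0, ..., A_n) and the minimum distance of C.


Weight distribution: A_0 = 1, A_2 = 1, A_3 = 1, A_5 = 1. Minimum distance d = 2.

Enumerate all 2^2 = 4 messages m ∈ F_2^2.
For each, compute codeword c = mG in F_2^5, then tally its weight.
  m = 00 → c = 00000, weight = 0.
  m = 10 → c = 11111, weight = 5.
  m = 01 → c = 11010, weight = 3.
  m = 11 → c = 00101, weight = 2.
Tally weights:
  weight 0: 1 codewords.
  weight 2: 1 codewords.
  weight 3: 1 codewords.
  weight 5: 1 codewords.
Minimum distance d = smallest w > 0 with A_w > 0 = 2.
Sanity: Σ A_w = 4 = 2^2 = 4 ✓.


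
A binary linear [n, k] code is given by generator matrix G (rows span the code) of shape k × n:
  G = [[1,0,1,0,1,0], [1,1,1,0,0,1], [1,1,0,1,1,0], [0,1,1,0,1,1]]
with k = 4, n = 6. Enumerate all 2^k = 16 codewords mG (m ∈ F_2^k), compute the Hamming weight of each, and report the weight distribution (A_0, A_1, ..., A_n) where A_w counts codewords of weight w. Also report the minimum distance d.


Weight distribution: A_0 = 1, A_1 = 1, A_2 = 2, A_3 = 6, A_4 = 5, A_5 = 1. Minimum distance d = 1.

Enumerate all 2^4 = 16 messages m ∈ F_2^4.
For each, compute codeword c = mG in F_2^6, then tally its weight.
  m = 0000 → c = 000000, weight = 0.
  m = 1000 → c = 101010, weight = 3.
  m = 0100 → c = 111001, weight = 4.
  m = 1100 → c = 010011, weight = 3.
  m = 0010 → c = 110110, weight = 4.
  m = 1010 → c = 011100, weight = 3.
  m = 0110 → c = 001111, weight = 4.
  m = 1110 → c = 100101, weight = 3.
  m = 0001 → c = 011011, weight = 4.
  m = 1001 → c = 110001, weight = 3.
  m = 0101 → c = 100010, weight = 2.
  m = 1101 → c = 001000, weight = 1.
  m = 0011 → c = 101101, weight = 4.
  m = 1011 → c = 000111, weight = 3.
  m = 0111 → c = 010100, weight = 2.
  m = 1111 → c = 111110, weight = 5.
Tally weights:
  weight 0: 1 codewords.
  weight 1: 1 codewords.
  weight 2: 2 codewords.
  weight 3: 6 codewords.
  weight 4: 5 codewords.
  weight 5: 1 codewords.
Minimum distance d = smallest w > 0 with A_w > 0 = 1.
Sanity: Σ A_w = 16 = 2^4 = 16 ✓.


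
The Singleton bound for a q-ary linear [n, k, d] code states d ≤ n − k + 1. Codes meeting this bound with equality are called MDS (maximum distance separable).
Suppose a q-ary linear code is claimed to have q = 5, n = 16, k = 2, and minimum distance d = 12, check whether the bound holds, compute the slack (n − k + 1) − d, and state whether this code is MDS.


Singleton RHS = n − k + 1 = 15, slack = 3, bound satisfied, not MDS.

Singleton bound: d ≤ n − k + 1.
Here n = 16, k = 2, so n − k + 1 = 15.
Given d = 12, check d ≤ 15: YES.
Slack = (n − k + 1) − d = 3.
The code is NOT MDS (slack = 3 > 0).
Description: the claimed parameters are [16, 2, 12]_5; such a code would be non-MDS.


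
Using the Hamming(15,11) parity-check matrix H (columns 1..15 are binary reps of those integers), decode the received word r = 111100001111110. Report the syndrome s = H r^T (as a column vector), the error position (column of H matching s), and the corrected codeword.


s = (0, 0, 1, 1)^T, error position = 3, corrected codeword c = 110100001111110

Compute s = H r^T mod 2 one row at a time:
  s_1 = 0 + 1 + 1 + 1 + 1 + 1 + 1 + 0 = 6 ≡ 0 (mod 2).
  s_2 = 1 + 0 + 0 + 0 + 1 + 1 + 1 + 0 = 4 ≡ 0 (mod 2).
  s_3 = 1 + 1 + 0 + 0 + 1 + 1 + 1 + 0 = 5 ≡ 1 (mod 2).
  s_4 = 1 + 1 + 0 + 0 + 1 + 1 + 1 + 0 = 5 ≡ 1 (mod 2).
s = (0, 0, 1, 1)^T — this equals column 3 of H (binary 0011), so error is at position 3.
Correct: flip bit 3 of r = 111100001111110 to get c = 110100001111110.


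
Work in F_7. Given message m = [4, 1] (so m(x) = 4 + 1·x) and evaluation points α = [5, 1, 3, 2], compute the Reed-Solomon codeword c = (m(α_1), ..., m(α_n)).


c = [2, 5, 0, 6]

Message polynomial: m(x) = 4 + 1·x (mod 7).
For each evaluation point α_i, compute m(α_i) mod 7:
  α_1 = 5: Horner steps 1 → 2, so m(5) = 2.
  α_2 = 1: Horner steps 1 → 5, so m(1) = 5.
  α_3 = 3: Horner steps 1 → 0, so m(3) = 0.
  α_4 = 2: Horner steps 1 → 6, so m(2) = 6.
Codeword c = [2, 5, 0, 6] ∈ F_7^4.


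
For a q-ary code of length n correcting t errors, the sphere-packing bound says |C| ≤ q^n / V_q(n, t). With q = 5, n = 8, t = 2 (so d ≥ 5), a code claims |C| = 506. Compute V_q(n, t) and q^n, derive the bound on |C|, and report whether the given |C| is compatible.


V_q(n, t) = 481, q^n = 390625, Hamming bound = 812, |C| = 506 ≤ bound (satisfied).

Step 1: Compute V_q(n, t) = Σ_{j=0}^2 C(n, j) (q−1)^j.
  j = 0: C(8,0)·(4)^0 = 1·1 = 1.
  j = 1: C(8,1)·(4)^1 = 8·4 = 32.
  j = 2: C(8,2)·(4)^2 = 28·16 = 448.
  V_q(n, t) = 1 + 32 + 448 = 481.
Step 2: q^n = 5^8 = 390625.
Step 3: Hamming bound ⌊q^n / V_q(n,t)⌋ = ⌊390625/481⌋ = 812.
Step 4: Compare |C| = 506 to 812: satisfied.
The claimed |C| lies below the Hamming bound.


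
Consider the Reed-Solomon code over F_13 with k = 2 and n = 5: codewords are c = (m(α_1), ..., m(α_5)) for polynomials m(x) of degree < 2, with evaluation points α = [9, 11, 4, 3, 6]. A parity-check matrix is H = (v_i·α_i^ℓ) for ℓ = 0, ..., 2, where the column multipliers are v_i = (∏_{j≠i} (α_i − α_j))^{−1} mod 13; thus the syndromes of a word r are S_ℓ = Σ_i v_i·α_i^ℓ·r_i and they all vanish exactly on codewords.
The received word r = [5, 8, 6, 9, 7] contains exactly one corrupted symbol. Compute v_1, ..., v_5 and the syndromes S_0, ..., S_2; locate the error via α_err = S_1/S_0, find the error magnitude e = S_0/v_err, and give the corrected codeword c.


S = (10, 1, 4), error at position 3, error magnitude e = 2, c = [5, 8, 4, 9, 7].

Step 1: column multipliers v_i = (∏_{j≠i}(α_i − α_j))^{−1} mod 13.
  i = 1 (α = 9): (9−11)(9−4)(9−3)(9−6) = (−2)·5·6·3 = −180 ≡ 2, so v_1 = 2^{−1} = 7 (mod 13).
  i = 2 (α = 11): (11−9)(11−4)(11−3)(11−6) = 2·7·8·5 = 560 ≡ 1, so v_2 = 1^{−1} = 1 (mod 13).
  i = 3 (α = 4): (4−9)(4−11)(4−3)(4−6) = (−5)·(−7)·1·(−2) = −70 ≡ 8, so v_3 = 8^{−1} = 5 (mod 13).
  i = 4 (α = 3): (3−9)(3−11)(3−4)(3−6) = (−6)·(−8)·(−1)·(−3) = 144 ≡ 1, so v_4 = 1^{−1} = 1 (mod 13).
  i = 5 (α = 6): (6−9)(6−11)(6−4)(6−3) = (−3)·(−5)·2·3 = 90 ≡ 12, so v_5 = 12^{−1} = 12 (mod 13).
  v = [7, 1, 5, 1, 12].
Step 2: syndromes of r = [5, 8, 6, 9, 7] (all sums mod 13).
  S_0 = Σ v_i r_i = 7·5 + 1·8 + 5·6 + 1·9 + 12·7 = 166 ≡ 10.
  S_1 = Σ v_i α_i r_i = 7·9·5 + 1·11·8 + 5·4·6 + 1·3·9 + 12·6·7 = 1054 ≡ 1.
  α_i^2 mod 13 = [3, 4, 3, 9, 10].
  S_2 = Σ v_i α_i^2 r_i = 7·3·5 + 1·4·8 + 5·3·6 + 1·9·9 + 12·10·7 = 1148 ≡ 4.
  S = (10, 1, 4) ≠ 0, so r is not a codeword (an error is present).
Step 3: locate the error. For a single error e at position i, S_ℓ = v_i·e·α_i^ℓ, so α_err = S_1/S_0.
  S_0^{−1} = 10^{−1} = 4 (mod 13), so α_err = 1·4 = 4 ≡ 4 = α_3. Error position i = 3.
  Consistency check: S_2/S_1 = 4·1 = 4 ≡ 4 = α_err ✓ (single-error assumption holds).
Step 4: error magnitude e = S_0/v_3 = S_0·∏_{j≠3}(α_3 − α_j) = 10·8 = 80 ≡ 2 (mod 13).
Step 5: correct position 3: c_3 = r_3 − e = 6 − 2 ≡ 4 (mod 13). Hence c = [5, 8, 4, 9, 7].
  Check: interpolating c through the α_i gives m(x) = 11 + 8·x (degree < 2) with m(α_i) = c_i for every i, so c is indeed a codeword.


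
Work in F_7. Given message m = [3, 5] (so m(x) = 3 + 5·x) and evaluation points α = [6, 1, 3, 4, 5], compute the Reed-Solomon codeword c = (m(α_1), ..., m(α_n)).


c = [5, 1, 4, 2, 0]

Message polynomial: m(x) = 3 + 5·x (mod 7).
For each evaluation point α_i, compute m(α_i) mod 7:
  α_1 = 6: Horner steps 5 → 5, so m(6) = 5.
  α_2 = 1: Horner steps 5 → 1, so m(1) = 1.
  α_3 = 3: Horner steps 5 → 4, so m(3) = 4.
  α_4 = 4: Horner steps 5 → 2, so m(4) = 2.
  α_5 = 5: Horner steps 5 → 0, so m(5) = 0.
Codeword c = [5, 1, 4, 2, 0] ∈ F_7^5.


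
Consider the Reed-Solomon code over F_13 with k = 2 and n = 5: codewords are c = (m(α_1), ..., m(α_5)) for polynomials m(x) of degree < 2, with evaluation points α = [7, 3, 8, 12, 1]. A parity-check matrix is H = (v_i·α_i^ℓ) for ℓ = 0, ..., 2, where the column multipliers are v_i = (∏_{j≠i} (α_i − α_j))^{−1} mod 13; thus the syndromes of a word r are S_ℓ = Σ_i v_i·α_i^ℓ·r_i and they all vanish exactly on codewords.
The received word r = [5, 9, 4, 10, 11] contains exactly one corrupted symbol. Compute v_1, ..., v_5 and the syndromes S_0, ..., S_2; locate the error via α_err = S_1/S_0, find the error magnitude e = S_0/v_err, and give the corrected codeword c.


S = (9, 4, 9), error at position 4, error magnitude e = 10, c = [5, 9, 4, 0, 11].

Step 1: column multipliers v_i = (∏_{j≠i}(α_i − α_j))^{−1} mod 13.
  i = 1 (α = 7): (7−3)(7−8)(7−12)(7−1) = 4·(−1)·(−5)·6 = 120 ≡ 3, so v_1 = 3^{−1} = 9 (mod 13).
  i = 2 (α = 3): (3−7)(3−8)(3−12)(3−1) = (−4)·(−5)·(−9)·2 = −360 ≡ 4, so v_2 = 4^{−1} = 10 (mod 13).
  i = 3 (α = 8): (8−7)(8−3)(8−12)(8−1) = 1·5·(−4)·7 = −140 ≡ 3, so v_3 = 3^{−1} = 9 (mod 13).
  i = 4 (α = 12): (12−7)(12−3)(12−8)(12−1) = 5·9·4·11 = 1980 ≡ 4, so v_4 = 4^{−1} = 10 (mod 13).
  i = 5 (α = 1): (1−7)(1−3)(1−8)(1−12) = (−6)·(−2)·(−7)·(−11) = 924 ≡ 1, so v_5 = 1^{−1} = 1 (mod 13).
  v = [9, 10, 9, 10, 1].
Step 2: syndromes of r = [5, 9, 4, 10, 11] (all sums mod 13).
  S_0 = Σ v_i r_i = 9·5 + 10·9 + 9·4 + 10·10 + 1·11 = 282 ≡ 9.
  S_1 = Σ v_i α_i r_i = 9·7·5 + 10·3·9 + 9·8·4 + 10·12·10 + 1·1·11 = 2084 ≡ 4.
  α_i^2 mod 13 = [10, 9, 12, 1, 1].
  S_2 = Σ v_i α_i^2 r_i = 9·10·5 + 10·9·9 + 9·12·4 + 10·1·10 + 1·1·11 = 1803 ≡ 9.
  S = (9, 4, 9) ≠ 0, so r is not a codeword (an error is present).
Step 3: locate the error. For a single error e at position i, S_ℓ = v_i·e·α_i^ℓ, so α_err = S_1/S_0.
  S_0^{−1} = 9^{−1} = 3 (mod 13), so α_err = 4·3 = 12 ≡ 12 = α_4. Error position i = 4.
  Consistency check: S_2/S_1 = 9·10 = 90 ≡ 12 = α_err ✓ (single-error assumption holds).
Step 4: error magnitude e = S_0/v_4 = S_0·∏_{j≠4}(α_4 − α_j) = 9·4 = 36 ≡ 10 (mod 13).
Step 5: correct position 4: c_4 = r_4 − e = 10 − 10 ≡ 0 (mod 13). Hence c = [5, 9, 4, 0, 11].
  Check: interpolating c through the α_i gives m(x) = 12 + 12·x (degree < 2) with m(α_i) = c_i for every i, so c is indeed a codeword.


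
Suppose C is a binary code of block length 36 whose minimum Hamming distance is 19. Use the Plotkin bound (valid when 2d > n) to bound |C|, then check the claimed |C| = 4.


Plotkin bound M ≤ 18; given |C| = 4 ≤ bound (satisfied).

Check applicability: 2d = 38, n = 36.
2d − n = 2 > 0, so Plotkin applies.
Compute d/(2d−n) = 19/2 ≈ 9.5000.
⌊d/(2d−n)⌋ = 9.
Plotkin bound: M ≤ 2·9 = 18.
Given |C| = 4, check: satisfied.
This |C| is below the Plotkin bound.


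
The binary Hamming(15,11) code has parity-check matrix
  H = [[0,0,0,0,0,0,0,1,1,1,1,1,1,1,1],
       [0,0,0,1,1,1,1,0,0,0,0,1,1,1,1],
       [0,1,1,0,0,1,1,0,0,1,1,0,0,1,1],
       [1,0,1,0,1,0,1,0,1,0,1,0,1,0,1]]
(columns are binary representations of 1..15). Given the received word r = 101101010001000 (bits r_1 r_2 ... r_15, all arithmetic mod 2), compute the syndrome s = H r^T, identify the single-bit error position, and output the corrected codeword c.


s = (0, 1, 0, 0)^T, error position = 4, corrected codeword c = 101001010001000

Compute s = H r^T mod 2 one row at a time:
  s_1 = 1 + 0 + 0 + 0 + 1 + 0 + 0 + 0 = 2 ≡ 0 (mod 2).
  s_2 = 1 + 0 + 1 + 0 + 1 + 0 + 0 + 0 = 3 ≡ 1 (mod 2).
  s_3 = 0 + 1 + 1 + 0 + 0 + 0 + 0 + 0 = 2 ≡ 0 (mod 2).
  s_4 = 1 + 1 + 0 + 0 + 0 + 0 + 0 + 0 = 2 ≡ 0 (mod 2).
s = (0, 1, 0, 0)^T — this equals column 4 of H (binary 0100), so error is at position 4.
Correct: flip bit 4 of r = 101101010001000 to get c = 101001010001000.


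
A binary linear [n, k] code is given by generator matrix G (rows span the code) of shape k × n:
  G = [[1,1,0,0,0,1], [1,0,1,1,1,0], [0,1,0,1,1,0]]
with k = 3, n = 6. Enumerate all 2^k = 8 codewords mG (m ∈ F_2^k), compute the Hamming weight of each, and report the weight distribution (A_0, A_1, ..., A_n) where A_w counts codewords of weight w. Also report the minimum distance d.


Weight distribution: A_0 = 1, A_2 = 1, A_3 = 3, A_4 = 2, A_5 = 1. Minimum distance d = 2.

Enumerate all 2^3 = 8 messages m ∈ F_2^3.
For each, compute codeword c = mG in F_2^6, then tally its weight.
  m = 000 → c = 000000, weight = 0.
  m = 100 → c = 110001, weight = 3.
  m = 010 → c = 101110, weight = 4.
  m = 110 → c = 011111, weight = 5.
  m = 001 → c = 010110, weight = 3.
  m = 101 → c = 100111, weight = 4.
  m = 011 → c = 111000, weight = 3.
  m = 111 → c = 001001, weight = 2.
Tally weights:
  weight 0: 1 codewords.
  weight 2: 1 codewords.
  weight 3: 3 codewords.
  weight 4: 2 codewords.
  weight 5: 1 codewords.
Minimum distance d = smallest w > 0 with A_w > 0 = 2.
Sanity: Σ A_w = 8 = 2^3 = 8 ✓.


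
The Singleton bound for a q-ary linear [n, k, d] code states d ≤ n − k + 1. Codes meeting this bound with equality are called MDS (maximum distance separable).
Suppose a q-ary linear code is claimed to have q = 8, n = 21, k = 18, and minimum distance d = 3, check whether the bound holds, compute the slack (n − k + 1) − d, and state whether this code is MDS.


Singleton RHS = n − k + 1 = 4, slack = 1, bound satisfied, not MDS.

Singleton bound: d ≤ n − k + 1.
Here n = 21, k = 18, so n − k + 1 = 4.
Given d = 3, check d ≤ 4: YES.
Slack = (n − k + 1) − d = 1.
The code is NOT MDS (slack = 1 > 0).
Description: the claimed parameters are [21, 18, 3]_8; such a code would be non-MDS.


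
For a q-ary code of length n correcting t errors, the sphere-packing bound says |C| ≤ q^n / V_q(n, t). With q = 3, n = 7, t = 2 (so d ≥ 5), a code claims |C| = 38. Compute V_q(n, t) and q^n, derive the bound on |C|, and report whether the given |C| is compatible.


V_q(n, t) = 99, q^n = 2187, Hamming bound = 22, |C| = 38 > bound (violated).

Step 1: Compute V_q(n, t) = Σ_{j=0}^2 C(n, j) (q−1)^j.
  j = 0: C(7,0)·(2)^0 = 1·1 = 1.
  j = 1: C(7,1)·(2)^1 = 7·2 = 14.
  j = 2: C(7,2)·(2)^2 = 21·4 = 84.
  V_q(n, t) = 1 + 14 + 84 = 99.
Step 2: q^n = 3^7 = 2187.
Step 3: Hamming bound ⌊q^n / V_q(n,t)⌋ = ⌊2187/99⌋ = 22.
Step 4: Compare |C| = 38 to 22: violated.
The claimed |C| lies above the Hamming bound, so no 3-ary code of length 7 with d ≥ 5 can have 38 codewords.


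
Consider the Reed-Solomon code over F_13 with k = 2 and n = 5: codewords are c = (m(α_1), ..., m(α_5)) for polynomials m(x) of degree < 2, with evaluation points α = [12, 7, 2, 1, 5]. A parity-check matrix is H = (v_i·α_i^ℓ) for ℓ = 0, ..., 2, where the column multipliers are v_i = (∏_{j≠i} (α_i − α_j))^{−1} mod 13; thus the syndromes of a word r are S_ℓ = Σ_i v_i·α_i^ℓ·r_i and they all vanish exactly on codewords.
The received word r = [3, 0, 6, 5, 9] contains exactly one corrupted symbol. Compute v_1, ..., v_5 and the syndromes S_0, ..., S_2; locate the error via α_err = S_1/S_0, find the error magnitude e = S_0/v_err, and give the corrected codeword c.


S = (11, 12, 6), error at position 2, error magnitude e = 2, c = [3, 11, 6, 5, 9].

Step 1: column multipliers v_i = (∏_{j≠i}(α_i − α_j))^{−1} mod 13.
  i = 1 (α = 12): (12−7)(12−2)(12−1)(12−5) = 5·10·11·7 = 3850 ≡ 2, so v_1 = 2^{−1} = 7 (mod 13).
  i = 2 (α = 7): (7−12)(7−2)(7−1)(7−5) = (−5)·5·6·2 = −300 ≡ 12, so v_2 = 12^{−1} = 12 (mod 13).
  i = 3 (α = 2): (2−12)(2−7)(2−1)(2−5) = (−10)·(−5)·1·(−3) = −150 ≡ 6, so v_3 = 6^{−1} = 11 (mod 13).
  i = 4 (α = 1): (1−12)(1−7)(1−2)(1−5) = (−11)·(−6)·(−1)·(−4) = 264 ≡ 4, so v_4 = 4^{−1} = 10 (mod 13).
  i = 5 (α = 5): (5−12)(5−7)(5−2)(5−1) = (−7)·(−2)·3·4 = 168 ≡ 12, so v_5 = 12^{−1} = 12 (mod 13).
  v = [7, 12, 11, 10, 12].
Step 2: syndromes of r = [3, 0, 6, 5, 9] (all sums mod 13).
  S_0 = Σ v_i r_i = 7·3 + 12·0 + 11·6 + 10·5 + 12·9 = 245 ≡ 11.
  S_1 = Σ v_i α_i r_i = 7·12·3 + 12·7·0 + 11·2·6 + 10·1·5 + 12·5·9 = 974 ≡ 12.
  α_i^2 mod 13 = [1, 10, 4, 1, 12].
  S_2 = Σ v_i α_i^2 r_i = 7·1·3 + 12·10·0 + 11·4·6 + 10·1·5 + 12·12·9 = 1631 ≡ 6.
  S = (11, 12, 6) ≠ 0, so r is not a codeword (an error is present).
Step 3: locate the error. For a single error e at position i, S_ℓ = v_i·e·α_i^ℓ, so α_err = S_1/S_0.
  S_0^{−1} = 11^{−1} = 6 (mod 13), so α_err = 12·6 = 72 ≡ 7 = α_2. Error position i = 2.
  Consistency check: S_2/S_1 = 6·12 = 72 ≡ 7 = α_err ✓ (single-error assumption holds).
Step 4: error magnitude e = S_0/v_2 = S_0·∏_{j≠2}(α_2 − α_j) = 11·12 = 132 ≡ 2 (mod 13).
Step 5: correct position 2: c_2 = r_2 − e = 0 − 2 ≡ 11 (mod 13). Hence c = [3, 11, 6, 5, 9].
  Check: interpolating c through the α_i gives m(x) = 4 + 1·x (degree < 2) with m(α_i) = c_i for every i, so c is indeed a codeword.


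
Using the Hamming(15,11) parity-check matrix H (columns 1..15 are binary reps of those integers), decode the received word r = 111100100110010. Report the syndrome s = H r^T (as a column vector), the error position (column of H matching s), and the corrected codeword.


s = (1, 1, 0, 0)^T, error position = 12, corrected codeword c = 111100100111010

Compute s = H r^T mod 2 one row at a time:
  s_1 = 0 + 0 + 1 + 1 + 0 + 0 + 1 + 0 = 3 ≡ 1 (mod 2).
  s_2 = 1 + 0 + 0 + 1 + 0 + 0 + 1 + 0 = 3 ≡ 1 (mod 2).
  s_3 = 1 + 1 + 0 + 1 + 1 + 1 + 1 + 0 = 6 ≡ 0 (mod 2).
  s_4 = 1 + 1 + 0 + 1 + 0 + 1 + 0 + 0 = 4 ≡ 0 (mod 2).
s = (1, 1, 0, 0)^T — this equals column 12 of H (binary 1100), so error is at position 12.
Correct: flip bit 12 of r = 111100100110010 to get c = 111100100111010.


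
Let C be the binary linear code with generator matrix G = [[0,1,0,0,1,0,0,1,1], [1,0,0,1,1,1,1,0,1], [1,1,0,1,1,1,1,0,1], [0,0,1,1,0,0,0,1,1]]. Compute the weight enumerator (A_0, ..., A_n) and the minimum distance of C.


Weight distribution: A_0 = 1, A_1 = 1, A_3 = 2, A_4 = 3, A_5 = 3, A_6 = 4, A_7 = 2. Minimum distance d = 1.

Enumerate all 2^4 = 16 messages m ∈ F_2^4.
For each, compute codeword c = mG in F_2^9, then tally its weight.
  m = 0000 → c = 000000000, weight = 0.
  m = 1000 → c = 010010011, weight = 4.
  m = 0100 → c = 100111101, weight = 6.
  m = 1100 → c = 110101110, weight = 6.
  m = 0010 → c = 110111101, weight = 7.
  m = 1010 → c = 100101110, weight = 5.
  m = 0110 → c = 010000000, weight = 1.
  m = 1110 → c = 000010011, weight = 3.
  m = 0001 → c = 001100011, weight = 4.
  m = 1001 → c = 011110000, weight = 4.
  m = 0101 → c = 101011110, weight = 6.
  m = 1101 → c = 111001101, weight = 6.
  m = 0011 → c = 111011110, weight = 7.
  m = 1011 → c = 101001101, weight = 5.
  m = 0111 → c = 011100011, weight = 5.
  m = 1111 → c = 001110000, weight = 3.
Tally weights:
  weight 0: 1 codewords.
  weight 1: 1 codewords.
  weight 3: 2 codewords.
  weight 4: 3 codewords.
  weight 5: 3 codewords.
  weight 6: 4 codewords.
  weight 7: 2 codewords.
Minimum distance d = smallest w > 0 with A_w > 0 = 1.
Sanity: Σ A_w = 16 = 2^4 = 16 ✓.


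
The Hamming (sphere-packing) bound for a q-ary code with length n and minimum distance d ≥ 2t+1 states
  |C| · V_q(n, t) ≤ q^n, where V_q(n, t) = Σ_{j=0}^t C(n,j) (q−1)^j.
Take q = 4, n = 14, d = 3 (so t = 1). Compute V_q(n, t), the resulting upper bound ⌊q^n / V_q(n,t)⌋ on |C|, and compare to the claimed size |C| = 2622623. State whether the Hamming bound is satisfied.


V_q(n, t) = 43, q^n = 268435456, Hamming bound = 6242685, |C| = 2622623 ≤ bound (satisfied).

Step 1: Compute V_q(n, t) = Σ_{j=0}^1 C(n, j) (q−1)^j.
  j = 0: C(14,0)·(3)^0 = 1·1 = 1.
  j = 1: C(14,1)·(3)^1 = 14·3 = 42.
  V_q(n, t) = 1 + 42 = 43.
Step 2: q^n = 4^14 = 268435456.
Step 3: Hamming bound ⌊q^n / V_q(n,t)⌋ = ⌊268435456/43⌋ = 6242685.
Step 4: Compare |C| = 2622623 to 6242685: satisfied.
The claimed |C| lies below the Hamming bound.


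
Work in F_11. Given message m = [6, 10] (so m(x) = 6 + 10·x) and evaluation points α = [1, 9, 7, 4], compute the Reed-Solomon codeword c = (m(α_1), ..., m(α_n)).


c = [5, 8, 10, 2]

Message polynomial: m(x) = 6 + 10·x (mod 11).
For each evaluation point α_i, compute m(α_i) mod 11:
  α_1 = 1: Horner steps 10 → 5, so m(1) = 5.
  α_2 = 9: Horner steps 10 → 8, so m(9) = 8.
  α_3 = 7: Horner steps 10 → 10, so m(7) = 10.
  α_4 = 4: Horner steps 10 → 2, so m(4) = 2.
Codeword c = [5, 8, 10, 2] ∈ F_11^4.


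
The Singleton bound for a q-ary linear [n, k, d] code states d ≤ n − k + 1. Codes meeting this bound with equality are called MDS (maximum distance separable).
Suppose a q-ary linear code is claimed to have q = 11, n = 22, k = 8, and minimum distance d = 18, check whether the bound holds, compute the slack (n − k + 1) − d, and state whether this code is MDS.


Singleton RHS = n − k + 1 = 15, slack = -3, bound violated (no such code; not MDS).

Singleton bound: d ≤ n − k + 1.
Here n = 22, k = 8, so n − k + 1 = 15.
Given d = 18, check d ≤ 15: NO.
Slack = (n − k + 1) − d = -3.
The slack is negative: d = 18 exceeds n − k + 1 = 15 by 3, so the Singleton bound is violated and no linear [22, 8, 18]_11 code can exist. In particular it is not MDS (MDS requires d = n − k + 1 exactly).
Description: the claimed parameters are [22, 8, 18]_11; such a code would be impossible (violates the Singleton bound).


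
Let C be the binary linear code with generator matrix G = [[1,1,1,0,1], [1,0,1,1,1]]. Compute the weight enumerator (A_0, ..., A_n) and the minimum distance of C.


Weight distribution: A_0 = 1, A_2 = 1, A_4 = 2. Minimum distance d = 2.

Enumerate all 2^2 = 4 messages m ∈ F_2^2.
For each, compute codeword c = mG in F_2^5, then tally its weight.
  m = 00 → c = 00000, weight = 0.
  m = 10 → c = 11101, weight = 4.
  m = 01 → c = 10111, weight = 4.
  m = 11 → c = 01010, weight = 2.
Tally weights:
  weight 0: 1 codewords.
  weight 2: 1 codewords.
  weight 4: 2 codewords.
Minimum distance d = smallest w > 0 with A_w > 0 = 2.
Sanity: Σ A_w = 4 = 2^2 = 4 ✓.


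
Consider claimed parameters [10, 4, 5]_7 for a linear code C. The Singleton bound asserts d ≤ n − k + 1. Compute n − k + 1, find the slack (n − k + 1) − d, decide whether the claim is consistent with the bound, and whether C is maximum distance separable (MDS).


Singleton RHS = n − k + 1 = 7, slack = 2, bound satisfied, not MDS.

Singleton bound: d ≤ n − k + 1.
Here n = 10, k = 4, so n − k + 1 = 7.
Given d = 5, check d ≤ 7: YES.
Slack = (n − k + 1) − d = 2.
The code is NOT MDS (slack = 2 > 0).
Description: the claimed parameters are [10, 4, 5]_7; such a code would be non-MDS.
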